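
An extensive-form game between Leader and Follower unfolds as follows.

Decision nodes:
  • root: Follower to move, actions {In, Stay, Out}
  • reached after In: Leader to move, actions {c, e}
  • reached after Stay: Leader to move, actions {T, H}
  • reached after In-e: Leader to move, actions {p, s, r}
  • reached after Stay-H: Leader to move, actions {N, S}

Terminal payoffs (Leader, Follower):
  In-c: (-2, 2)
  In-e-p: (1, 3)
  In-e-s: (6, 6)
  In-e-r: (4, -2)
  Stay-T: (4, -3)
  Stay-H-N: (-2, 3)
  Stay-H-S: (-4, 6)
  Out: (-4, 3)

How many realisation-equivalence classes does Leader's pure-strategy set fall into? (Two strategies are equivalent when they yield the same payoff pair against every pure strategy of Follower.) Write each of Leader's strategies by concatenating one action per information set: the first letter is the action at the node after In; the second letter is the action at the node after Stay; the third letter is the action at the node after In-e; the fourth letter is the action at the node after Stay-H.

Leader has 24 pure strategies: cTpN, cTpS, cTsN, cTsS, cTrN, cTrS, cHpN, cHpS, cHsN, cHsS, cHrN, cHrS, eTpN, eTpS, eTsN, eTsS, eTrN, eTrS, eHpN, eHpS, eHsN, eHsS, eHrN, eHrS. Columns: In, Stay, Out.
{cTpN, cTpS, cTsN, cTsS, cTrN, cTrS} → row (-2,2) (4,-3) (-4,3)
{cHpN, cHsN, cHrN} → row (-2,2) (-2,3) (-4,3)
{cHpS, cHsS, cHrS} → row (-2,2) (-4,6) (-4,3)
{eTpN, eTpS} → row (1,3) (4,-3) (-4,3)
{eTsN, eTsS} → row (6,6) (4,-3) (-4,3)
{eTrN, eTrS} → row (4,-2) (4,-3) (-4,3)
{eHpN} → row (1,3) (-2,3) (-4,3)
{eHpS} → row (1,3) (-4,6) (-4,3)
{eHsN} → row (6,6) (-2,3) (-4,3)
{eHsS} → row (6,6) (-4,6) (-4,3)
{eHrN} → row (4,-2) (-2,3) (-4,3)
{eHrS} → row (4,-2) (-4,6) (-4,3)
That's 12 distinct rows out of 24 strategies.

12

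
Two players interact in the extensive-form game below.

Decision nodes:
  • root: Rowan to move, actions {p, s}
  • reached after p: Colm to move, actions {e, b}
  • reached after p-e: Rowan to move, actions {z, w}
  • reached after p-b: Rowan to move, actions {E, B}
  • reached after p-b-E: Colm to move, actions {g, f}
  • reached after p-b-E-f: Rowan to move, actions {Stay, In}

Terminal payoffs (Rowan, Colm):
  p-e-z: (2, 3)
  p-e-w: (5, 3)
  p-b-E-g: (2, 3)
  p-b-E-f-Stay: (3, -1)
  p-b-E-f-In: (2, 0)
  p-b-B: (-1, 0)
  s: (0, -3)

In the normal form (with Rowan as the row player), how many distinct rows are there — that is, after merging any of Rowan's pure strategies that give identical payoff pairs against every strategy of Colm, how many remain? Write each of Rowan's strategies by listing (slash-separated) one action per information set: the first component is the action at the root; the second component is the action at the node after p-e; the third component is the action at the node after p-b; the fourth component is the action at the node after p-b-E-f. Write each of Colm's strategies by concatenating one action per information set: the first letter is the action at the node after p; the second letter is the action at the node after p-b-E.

7

Rowan has 16 pure strategies: p/z/E/Stay, p/z/E/In, p/z/B/Stay, p/z/B/In, p/w/E/Stay, p/w/E/In, p/w/B/Stay, p/w/B/In, s/z/E/Stay, s/z/E/In, s/z/B/Stay, s/z/B/In, s/w/E/Stay, s/w/E/In, s/w/B/Stay, s/w/B/In. Columns: eg, ef, bg, bf.
{p/z/E/Stay} → row (2,3) (2,3) (2,3) (3,-1)
{p/z/E/In} → row (2,3) (2,3) (2,3) (2,0)
{p/z/B/Stay, p/z/B/In} → row (2,3) (2,3) (-1,0) (-1,0)
{p/w/E/Stay} → row (5,3) (5,3) (2,3) (3,-1)
{p/w/E/In} → row (5,3) (5,3) (2,3) (2,0)
{p/w/B/Stay, p/w/B/In} → row (5,3) (5,3) (-1,0) (-1,0)
{s/z/E/Stay, s/z/E/In, s/z/B/Stay, s/z/B/In, s/w/E/Stay, s/w/E/In, s/w/B/Stay, s/w/B/In} → row (0,-3) (0,-3) (0,-3) (0,-3)
That's 7 distinct rows out of 16 strategies.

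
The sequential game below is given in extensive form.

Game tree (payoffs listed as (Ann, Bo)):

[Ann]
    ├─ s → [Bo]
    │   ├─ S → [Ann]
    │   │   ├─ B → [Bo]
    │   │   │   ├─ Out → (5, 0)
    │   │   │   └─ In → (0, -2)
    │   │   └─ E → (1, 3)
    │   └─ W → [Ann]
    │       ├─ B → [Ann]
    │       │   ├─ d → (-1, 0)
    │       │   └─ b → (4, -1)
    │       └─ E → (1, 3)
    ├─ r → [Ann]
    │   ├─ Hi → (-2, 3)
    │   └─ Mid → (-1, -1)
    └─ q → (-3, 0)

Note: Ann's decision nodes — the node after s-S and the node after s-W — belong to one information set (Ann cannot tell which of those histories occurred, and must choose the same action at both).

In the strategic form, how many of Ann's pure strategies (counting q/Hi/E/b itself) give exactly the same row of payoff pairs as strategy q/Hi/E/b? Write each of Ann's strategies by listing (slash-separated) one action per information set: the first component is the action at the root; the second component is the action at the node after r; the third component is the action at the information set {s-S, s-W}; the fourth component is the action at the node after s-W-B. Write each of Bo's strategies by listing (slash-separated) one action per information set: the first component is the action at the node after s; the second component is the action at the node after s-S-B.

8

Row for q/Hi/E/b (columns S/Out, S/In, W/Out, W/In): (-3,0) (-3,0) (-3,0) (-3,0).
Under q/Hi/E/b, Ann's choice at the node after r and at the information set {s-S, s-W} and at the node after s-W-B can never be reached regardless of what Bo does, so varying those choices leaves every outcome unchanged.
Holding the reachable choices fixed and varying the unreachable ones freely already gives 2 × 2 × 2 = 8 equivalent strategies.
No other strategy reproduces this row, so those 8 are the full class: q/Hi/B/d, q/Hi/B/b, q/Hi/E/d, q/Hi/E/b, q/Mid/B/d, q/Mid/B/b, q/Mid/E/d, q/Mid/E/b.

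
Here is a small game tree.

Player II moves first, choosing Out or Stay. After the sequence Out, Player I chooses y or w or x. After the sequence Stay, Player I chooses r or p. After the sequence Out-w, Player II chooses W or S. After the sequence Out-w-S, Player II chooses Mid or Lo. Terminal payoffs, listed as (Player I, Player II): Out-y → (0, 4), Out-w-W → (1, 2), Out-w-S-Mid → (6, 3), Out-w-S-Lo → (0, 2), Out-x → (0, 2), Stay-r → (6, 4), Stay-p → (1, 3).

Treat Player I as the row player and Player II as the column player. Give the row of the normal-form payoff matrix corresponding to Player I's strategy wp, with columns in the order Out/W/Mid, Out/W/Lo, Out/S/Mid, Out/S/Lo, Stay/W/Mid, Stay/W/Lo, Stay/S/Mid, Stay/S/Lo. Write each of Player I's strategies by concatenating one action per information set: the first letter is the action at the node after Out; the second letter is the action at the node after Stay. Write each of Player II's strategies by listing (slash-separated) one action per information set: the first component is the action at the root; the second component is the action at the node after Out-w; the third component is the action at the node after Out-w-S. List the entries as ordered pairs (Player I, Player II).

(1,2) (1,2) (6,3) (0,2) (1,3) (1,3) (1,3) (1,3)

vs Out/W/Mid: Player II plays Out → Player I plays w at [Out] → Player II plays W at [Out-w] → (1, 2)
vs Out/W/Lo: Player II plays Out → Player I plays w at [Out] → Player II plays W at [Out-w] → (1, 2)
vs Out/S/Mid: Player II plays Out → Player I plays w at [Out] → Player II plays S at [Out-w] → Player II plays Mid at [Out-w-S] → (6, 3)
vs Out/S/Lo: Player II plays Out → Player I plays w at [Out] → Player II plays S at [Out-w] → Player II plays Lo at [Out-w-S] → (0, 2)
vs Stay/W/Mid: Player II plays Stay → Player I plays p at [Stay] → (1, 3)
vs Stay/W/Lo: Player II plays Stay → Player I plays p at [Stay] → (1, 3)
vs Stay/S/Mid: Player II plays Stay → Player I plays p at [Stay] → (1, 3)
vs Stay/S/Lo: Player II plays Stay → Player I plays p at [Stay] → (1, 3)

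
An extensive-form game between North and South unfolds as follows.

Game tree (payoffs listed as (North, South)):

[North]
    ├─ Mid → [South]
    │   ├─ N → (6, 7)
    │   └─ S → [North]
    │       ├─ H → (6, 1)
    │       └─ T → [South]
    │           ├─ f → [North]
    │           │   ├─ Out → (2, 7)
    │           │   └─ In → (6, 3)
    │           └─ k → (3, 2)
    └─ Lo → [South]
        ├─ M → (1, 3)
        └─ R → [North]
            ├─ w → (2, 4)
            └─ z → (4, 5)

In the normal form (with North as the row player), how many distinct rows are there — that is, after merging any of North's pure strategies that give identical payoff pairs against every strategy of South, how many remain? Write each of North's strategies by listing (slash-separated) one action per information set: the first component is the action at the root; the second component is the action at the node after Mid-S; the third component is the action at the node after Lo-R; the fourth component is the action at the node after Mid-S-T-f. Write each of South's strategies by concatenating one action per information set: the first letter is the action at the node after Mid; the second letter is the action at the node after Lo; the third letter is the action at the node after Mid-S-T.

North has 16 pure strategies: Mid/H/w/Out, Mid/H/w/In, Mid/H/z/Out, Mid/H/z/In, Mid/T/w/Out, Mid/T/w/In, Mid/T/z/Out, Mid/T/z/In, Lo/H/w/Out, Lo/H/w/In, Lo/H/z/Out, Lo/H/z/In, Lo/T/w/Out, Lo/T/w/In, Lo/T/z/Out, Lo/T/z/In. Columns: NMf, NMk, NRf, NRk, SMf, SMk, SRf, SRk.
{Mid/H/w/Out, Mid/H/w/In, Mid/H/z/Out, Mid/H/z/In} → row (6,7) (6,7) (6,7) (6,7) (6,1) (6,1) (6,1) (6,1)
{Mid/T/w/Out, Mid/T/z/Out} → row (6,7) (6,7) (6,7) (6,7) (2,7) (3,2) (2,7) (3,2)
{Mid/T/w/In, Mid/T/z/In} → row (6,7) (6,7) (6,7) (6,7) (6,3) (3,2) (6,3) (3,2)
{Lo/H/w/Out, Lo/H/w/In, Lo/T/w/Out, Lo/T/w/In} → row (1,3) (1,3) (2,4) (2,4) (1,3) (1,3) (2,4) (2,4)
{Lo/H/z/Out, Lo/H/z/In, Lo/T/z/Out, Lo/T/z/In} → row (1,3) (1,3) (4,5) (4,5) (1,3) (1,3) (4,5) (4,5)
That's 5 distinct rows out of 16 strategies.

5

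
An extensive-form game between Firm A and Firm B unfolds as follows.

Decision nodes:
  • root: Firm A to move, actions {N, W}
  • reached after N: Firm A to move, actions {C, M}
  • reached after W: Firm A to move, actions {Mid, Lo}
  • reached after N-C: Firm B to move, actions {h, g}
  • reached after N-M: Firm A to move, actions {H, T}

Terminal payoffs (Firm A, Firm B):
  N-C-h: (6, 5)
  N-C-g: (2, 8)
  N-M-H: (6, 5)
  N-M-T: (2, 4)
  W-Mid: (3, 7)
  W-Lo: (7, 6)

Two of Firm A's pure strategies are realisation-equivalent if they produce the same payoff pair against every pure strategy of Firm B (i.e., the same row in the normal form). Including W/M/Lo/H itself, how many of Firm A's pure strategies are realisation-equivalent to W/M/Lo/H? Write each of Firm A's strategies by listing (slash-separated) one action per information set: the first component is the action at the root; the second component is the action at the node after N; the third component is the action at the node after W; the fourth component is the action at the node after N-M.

Row for W/M/Lo/H (columns h, g): (7,6) (7,6).
Under W/M/Lo/H, Firm A's choice at the node after N and at the node after N-M can never be reached regardless of what Firm B does, so varying those choices leaves every outcome unchanged.
Holding the reachable choices fixed and varying the unreachable ones freely already gives 2 × 2 = 4 equivalent strategies.
No other strategy reproduces this row, so those 4 are the full class: W/C/Lo/H, W/C/Lo/T, W/M/Lo/H, W/M/Lo/T.

4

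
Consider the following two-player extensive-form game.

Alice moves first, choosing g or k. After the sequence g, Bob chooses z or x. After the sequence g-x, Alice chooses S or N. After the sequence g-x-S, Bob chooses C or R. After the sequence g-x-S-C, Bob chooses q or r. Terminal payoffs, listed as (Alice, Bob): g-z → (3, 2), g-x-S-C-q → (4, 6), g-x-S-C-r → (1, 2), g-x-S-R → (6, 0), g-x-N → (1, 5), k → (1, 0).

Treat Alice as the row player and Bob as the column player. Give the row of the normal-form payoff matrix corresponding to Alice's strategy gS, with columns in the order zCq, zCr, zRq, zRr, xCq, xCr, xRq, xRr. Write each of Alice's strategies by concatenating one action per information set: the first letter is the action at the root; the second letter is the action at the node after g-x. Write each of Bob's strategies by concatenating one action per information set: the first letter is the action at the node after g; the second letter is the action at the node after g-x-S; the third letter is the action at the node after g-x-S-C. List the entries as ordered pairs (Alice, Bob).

(3,2) (3,2) (3,2) (3,2) (4,6) (1,2) (6,0) (6,0)

vs zCq: Alice plays g → Bob plays z at [g] → (3, 2)
vs zCr: Alice plays g → Bob plays z at [g] → (3, 2)
vs zRq: Alice plays g → Bob plays z at [g] → (3, 2)
vs zRr: Alice plays g → Bob plays z at [g] → (3, 2)
vs xCq: Alice plays g → Bob plays x at [g] → Alice plays S at [g-x] → Bob plays C at [g-x-S] → Bob plays q at [g-x-S-C] → (4, 6)
vs xCr: Alice plays g → Bob plays x at [g] → Alice plays S at [g-x] → Bob plays C at [g-x-S] → Bob plays r at [g-x-S-C] → (1, 2)
vs xRq: Alice plays g → Bob plays x at [g] → Alice plays S at [g-x] → Bob plays R at [g-x-S] → (6, 0)
vs xRr: Alice plays g → Bob plays x at [g] → Alice plays S at [g-x] → Bob plays R at [g-x-S] → (6, 0)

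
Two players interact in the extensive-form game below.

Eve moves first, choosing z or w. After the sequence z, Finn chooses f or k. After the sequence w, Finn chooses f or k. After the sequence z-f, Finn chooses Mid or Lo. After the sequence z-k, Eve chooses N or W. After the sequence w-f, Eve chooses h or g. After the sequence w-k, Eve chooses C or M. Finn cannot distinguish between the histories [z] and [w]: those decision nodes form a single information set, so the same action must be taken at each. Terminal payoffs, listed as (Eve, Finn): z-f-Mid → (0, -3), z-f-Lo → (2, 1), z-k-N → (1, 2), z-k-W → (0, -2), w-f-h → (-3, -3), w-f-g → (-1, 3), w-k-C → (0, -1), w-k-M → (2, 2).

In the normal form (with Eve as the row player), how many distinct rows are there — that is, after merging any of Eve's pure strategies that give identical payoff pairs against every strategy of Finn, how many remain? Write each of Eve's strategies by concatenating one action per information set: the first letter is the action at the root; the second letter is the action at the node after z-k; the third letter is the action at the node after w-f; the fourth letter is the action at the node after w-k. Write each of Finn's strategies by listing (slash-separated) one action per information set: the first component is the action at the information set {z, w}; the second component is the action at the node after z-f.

6

Eve has 16 pure strategies: zNhC, zNhM, zNgC, zNgM, zWhC, zWhM, zWgC, zWgM, wNhC, wNhM, wNgC, wNgM, wWhC, wWhM, wWgC, wWgM. Columns: f/Mid, f/Lo, k/Mid, k/Lo.
{zNhC, zNhM, zNgC, zNgM} → row (0,-3) (2,1) (1,2) (1,2)
{zWhC, zWhM, zWgC, zWgM} → row (0,-3) (2,1) (0,-2) (0,-2)
{wNhC, wWhC} → row (-3,-3) (-3,-3) (0,-1) (0,-1)
{wNhM, wWhM} → row (-3,-3) (-3,-3) (2,2) (2,2)
{wNgC, wWgC} → row (-1,3) (-1,3) (0,-1) (0,-1)
{wNgM, wWgM} → row (-1,3) (-1,3) (2,2) (2,2)
That's 6 distinct rows out of 16 strategies.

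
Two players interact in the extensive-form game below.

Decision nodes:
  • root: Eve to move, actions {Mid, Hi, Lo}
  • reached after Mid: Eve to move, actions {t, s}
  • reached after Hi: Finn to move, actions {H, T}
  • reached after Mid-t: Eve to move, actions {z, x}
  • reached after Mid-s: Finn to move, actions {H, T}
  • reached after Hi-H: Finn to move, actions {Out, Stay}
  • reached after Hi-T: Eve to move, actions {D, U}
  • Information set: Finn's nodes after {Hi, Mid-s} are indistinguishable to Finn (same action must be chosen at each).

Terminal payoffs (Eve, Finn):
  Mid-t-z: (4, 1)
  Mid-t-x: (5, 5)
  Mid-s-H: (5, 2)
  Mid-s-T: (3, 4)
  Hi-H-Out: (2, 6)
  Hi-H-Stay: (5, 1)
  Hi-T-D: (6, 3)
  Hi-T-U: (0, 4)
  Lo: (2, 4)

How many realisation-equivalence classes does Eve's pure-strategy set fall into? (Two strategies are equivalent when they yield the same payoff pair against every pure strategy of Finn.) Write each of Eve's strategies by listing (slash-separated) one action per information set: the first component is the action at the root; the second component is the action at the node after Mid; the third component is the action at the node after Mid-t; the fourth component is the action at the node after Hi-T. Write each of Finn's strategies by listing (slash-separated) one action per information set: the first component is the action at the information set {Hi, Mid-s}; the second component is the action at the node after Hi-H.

6

Eve has 24 pure strategies: Mid/t/z/D, Mid/t/z/U, Mid/t/x/D, Mid/t/x/U, Mid/s/z/D, Mid/s/z/U, Mid/s/x/D, Mid/s/x/U, Hi/t/z/D, Hi/t/z/U, Hi/t/x/D, Hi/t/x/U, Hi/s/z/D, Hi/s/z/U, Hi/s/x/D, Hi/s/x/U, Lo/t/z/D, Lo/t/z/U, Lo/t/x/D, Lo/t/x/U, Lo/s/z/D, Lo/s/z/U, Lo/s/x/D, Lo/s/x/U. Columns: H/Out, H/Stay, T/Out, T/Stay.
{Mid/t/z/D, Mid/t/z/U} → row (4,1) (4,1) (4,1) (4,1)
{Mid/t/x/D, Mid/t/x/U} → row (5,5) (5,5) (5,5) (5,5)
{Mid/s/z/D, Mid/s/z/U, Mid/s/x/D, Mid/s/x/U} → row (5,2) (5,2) (3,4) (3,4)
{Hi/t/z/D, Hi/t/x/D, Hi/s/z/D, Hi/s/x/D} → row (2,6) (5,1) (6,3) (6,3)
{Hi/t/z/U, Hi/t/x/U, Hi/s/z/U, Hi/s/x/U} → row (2,6) (5,1) (0,4) (0,4)
{Lo/t/z/D, Lo/t/z/U, Lo/t/x/D, Lo/t/x/U, Lo/s/z/D, Lo/s/z/U, Lo/s/x/D, Lo/s/x/U} → row (2,4) (2,4) (2,4) (2,4)
That's 6 distinct rows out of 24 strategies.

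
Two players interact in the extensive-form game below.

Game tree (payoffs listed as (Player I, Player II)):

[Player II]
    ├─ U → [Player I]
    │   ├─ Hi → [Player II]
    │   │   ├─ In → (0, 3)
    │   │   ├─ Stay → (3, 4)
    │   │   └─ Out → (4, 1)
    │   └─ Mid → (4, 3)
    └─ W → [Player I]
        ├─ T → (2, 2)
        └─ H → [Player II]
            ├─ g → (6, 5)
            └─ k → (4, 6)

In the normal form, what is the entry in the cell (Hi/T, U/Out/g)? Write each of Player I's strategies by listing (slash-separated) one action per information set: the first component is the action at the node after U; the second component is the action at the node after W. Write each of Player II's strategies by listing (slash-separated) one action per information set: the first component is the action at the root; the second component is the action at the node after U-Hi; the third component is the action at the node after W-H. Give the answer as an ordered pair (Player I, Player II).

(4, 1)

Trace the play path from the root:
  Player II plays U
  Player I plays Hi at [U]
  Player II plays Out at [U-Hi]
→ terminal payoff (4, 1).
(Player I's choice at the node after W is never reached on this path, so it doesn't affect the outcome.)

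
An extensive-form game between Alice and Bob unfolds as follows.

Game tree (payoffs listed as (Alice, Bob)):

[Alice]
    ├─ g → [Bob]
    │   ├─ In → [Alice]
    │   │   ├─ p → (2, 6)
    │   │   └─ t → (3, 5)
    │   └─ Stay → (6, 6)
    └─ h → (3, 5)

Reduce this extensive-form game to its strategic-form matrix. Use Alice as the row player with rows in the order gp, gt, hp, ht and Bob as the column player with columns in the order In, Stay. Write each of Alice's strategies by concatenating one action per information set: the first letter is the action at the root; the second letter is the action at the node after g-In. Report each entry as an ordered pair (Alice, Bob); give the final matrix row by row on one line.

           In     Stay
  gp    (2,6)    (6,6)
  gt    (3,5)    (6,6)
  hp    (3,5)    (3,5)
  ht    (3,5)    (3,5)

gp: (2,6) (6,6) | gt: (3,5) (6,6) | hp: (3,5) (3,5) | ht: (3,5) (3,5)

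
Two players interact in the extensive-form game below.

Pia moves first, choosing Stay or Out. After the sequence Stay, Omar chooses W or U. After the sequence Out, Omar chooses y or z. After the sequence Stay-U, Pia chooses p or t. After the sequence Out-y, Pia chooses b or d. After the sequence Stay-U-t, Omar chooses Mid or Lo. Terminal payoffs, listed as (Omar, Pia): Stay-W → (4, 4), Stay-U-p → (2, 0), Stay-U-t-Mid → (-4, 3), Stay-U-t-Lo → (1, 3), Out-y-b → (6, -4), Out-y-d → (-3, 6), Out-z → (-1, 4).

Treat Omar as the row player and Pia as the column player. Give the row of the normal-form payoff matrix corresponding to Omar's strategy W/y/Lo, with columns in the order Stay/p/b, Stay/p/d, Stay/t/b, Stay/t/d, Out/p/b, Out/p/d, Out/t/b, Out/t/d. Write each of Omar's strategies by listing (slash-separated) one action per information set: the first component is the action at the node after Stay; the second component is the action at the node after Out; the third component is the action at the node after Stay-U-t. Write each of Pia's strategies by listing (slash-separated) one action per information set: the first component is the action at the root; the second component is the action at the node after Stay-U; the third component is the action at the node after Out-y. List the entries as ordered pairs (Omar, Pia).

vs Stay/p/b: Pia plays Stay → Omar plays W at [Stay] → (4, 4)
vs Stay/p/d: Pia plays Stay → Omar plays W at [Stay] → (4, 4)
vs Stay/t/b: Pia plays Stay → Omar plays W at [Stay] → (4, 4)
vs Stay/t/d: Pia plays Stay → Omar plays W at [Stay] → (4, 4)
vs Out/p/b: Pia plays Out → Omar plays y at [Out] → Pia plays b at [Out-y] → (6, -4)
vs Out/p/d: Pia plays Out → Omar plays y at [Out] → Pia plays d at [Out-y] → (-3, 6)
vs Out/t/b: Pia plays Out → Omar plays y at [Out] → Pia plays b at [Out-y] → (6, -4)
vs Out/t/d: Pia plays Out → Omar plays y at [Out] → Pia plays d at [Out-y] → (-3, 6)

(4,4) (4,4) (4,4) (4,4) (6,-4) (-3,6) (6,-4) (-3,6)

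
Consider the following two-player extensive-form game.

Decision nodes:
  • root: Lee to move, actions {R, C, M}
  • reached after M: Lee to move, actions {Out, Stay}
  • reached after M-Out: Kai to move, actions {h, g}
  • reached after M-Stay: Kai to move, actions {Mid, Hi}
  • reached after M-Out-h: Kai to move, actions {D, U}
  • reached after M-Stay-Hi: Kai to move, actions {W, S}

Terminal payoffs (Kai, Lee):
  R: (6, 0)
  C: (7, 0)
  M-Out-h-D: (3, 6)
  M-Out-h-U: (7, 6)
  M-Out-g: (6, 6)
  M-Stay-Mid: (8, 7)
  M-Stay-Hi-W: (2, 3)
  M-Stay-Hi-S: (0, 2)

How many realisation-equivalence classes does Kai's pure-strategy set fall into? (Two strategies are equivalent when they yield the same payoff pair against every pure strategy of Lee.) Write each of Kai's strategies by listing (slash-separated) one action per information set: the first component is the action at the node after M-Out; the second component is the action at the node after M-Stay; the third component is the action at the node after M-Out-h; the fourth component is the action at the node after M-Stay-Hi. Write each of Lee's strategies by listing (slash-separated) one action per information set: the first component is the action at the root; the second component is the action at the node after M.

Kai has 16 pure strategies: h/Mid/D/W, h/Mid/D/S, h/Mid/U/W, h/Mid/U/S, h/Hi/D/W, h/Hi/D/S, h/Hi/U/W, h/Hi/U/S, g/Mid/D/W, g/Mid/D/S, g/Mid/U/W, g/Mid/U/S, g/Hi/D/W, g/Hi/D/S, g/Hi/U/W, g/Hi/U/S. Columns: R/Out, R/Stay, C/Out, C/Stay, M/Out, M/Stay.
{h/Mid/D/W, h/Mid/D/S} → row (6,0) (6,0) (7,0) (7,0) (3,6) (8,7)
{h/Mid/U/W, h/Mid/U/S} → row (6,0) (6,0) (7,0) (7,0) (7,6) (8,7)
{h/Hi/D/W} → row (6,0) (6,0) (7,0) (7,0) (3,6) (2,3)
{h/Hi/D/S} → row (6,0) (6,0) (7,0) (7,0) (3,6) (0,2)
{h/Hi/U/W} → row (6,0) (6,0) (7,0) (7,0) (7,6) (2,3)
{h/Hi/U/S} → row (6,0) (6,0) (7,0) (7,0) (7,6) (0,2)
{g/Mid/D/W, g/Mid/D/S, g/Mid/U/W, g/Mid/U/S} → row (6,0) (6,0) (7,0) (7,0) (6,6) (8,7)
{g/Hi/D/W, g/Hi/U/W} → row (6,0) (6,0) (7,0) (7,0) (6,6) (2,3)
{g/Hi/D/S, g/Hi/U/S} → row (6,0) (6,0) (7,0) (7,0) (6,6) (0,2)
That's 9 distinct rows out of 16 strategies.

9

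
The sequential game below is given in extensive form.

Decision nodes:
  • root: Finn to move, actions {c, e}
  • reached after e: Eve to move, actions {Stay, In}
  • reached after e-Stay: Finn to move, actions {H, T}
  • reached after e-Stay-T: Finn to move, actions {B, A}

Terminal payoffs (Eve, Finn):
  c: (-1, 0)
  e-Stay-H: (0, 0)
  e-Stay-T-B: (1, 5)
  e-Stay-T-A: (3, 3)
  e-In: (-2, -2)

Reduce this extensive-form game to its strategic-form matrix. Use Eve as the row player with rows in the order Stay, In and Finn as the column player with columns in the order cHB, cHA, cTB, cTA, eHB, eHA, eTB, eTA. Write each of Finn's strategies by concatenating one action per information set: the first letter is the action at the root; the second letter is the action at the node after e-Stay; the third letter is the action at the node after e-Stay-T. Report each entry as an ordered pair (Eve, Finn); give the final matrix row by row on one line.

          cHB      cHA      cTB      cTA      eHB      eHA      eTB      eTA
Stay   (-1,0)   (-1,0)   (-1,0)   (-1,0)    (0,0)    (0,0)    (1,5)    (3,3)
  In   (-1,0)   (-1,0)   (-1,0)   (-1,0)  (-2,-2)  (-2,-2)  (-2,-2)  (-2,-2)

Stay: (-1,0) (-1,0) (-1,0) (-1,0) (0,0) (0,0) (1,5) (3,3) | In: (-1,0) (-1,0) (-1,0) (-1,0) (-2,-2) (-2,-2) (-2,-2) (-2,-2)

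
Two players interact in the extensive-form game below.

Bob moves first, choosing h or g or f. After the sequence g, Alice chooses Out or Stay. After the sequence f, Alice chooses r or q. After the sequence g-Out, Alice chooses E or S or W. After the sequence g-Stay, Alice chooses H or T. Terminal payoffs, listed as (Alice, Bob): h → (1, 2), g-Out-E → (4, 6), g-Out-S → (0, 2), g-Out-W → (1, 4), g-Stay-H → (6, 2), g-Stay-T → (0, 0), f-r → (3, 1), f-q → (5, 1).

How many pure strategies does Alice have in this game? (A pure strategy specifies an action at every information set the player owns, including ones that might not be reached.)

Alice owns the node after g with actions {Out, Stay} — two choices.
Alice owns the node after f with actions {r, q} — two choices.
Alice owns the node after g-Out with actions {E, S, W} — three choices.
Alice owns the node after g-Stay with actions {H, T} — two choices.
A pure strategy fixes one action at each information set independently, so the count is the product 2 × 2 × 3 × 2 = 24.

24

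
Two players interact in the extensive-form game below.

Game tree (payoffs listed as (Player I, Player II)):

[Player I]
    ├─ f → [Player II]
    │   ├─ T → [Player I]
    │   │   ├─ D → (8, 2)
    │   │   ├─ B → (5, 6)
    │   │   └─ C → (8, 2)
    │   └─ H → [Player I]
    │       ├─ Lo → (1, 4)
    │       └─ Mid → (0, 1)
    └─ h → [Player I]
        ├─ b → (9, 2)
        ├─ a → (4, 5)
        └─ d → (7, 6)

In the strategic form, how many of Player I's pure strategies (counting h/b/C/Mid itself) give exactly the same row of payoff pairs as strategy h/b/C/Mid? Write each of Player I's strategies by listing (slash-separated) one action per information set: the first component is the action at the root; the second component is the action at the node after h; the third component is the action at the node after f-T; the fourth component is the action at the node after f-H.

6

Row for h/b/C/Mid (columns T, H): (9,2) (9,2).
Under h/b/C/Mid, Player I's choice at the node after f-T and at the node after f-H can never be reached regardless of what Player II does, so varying those choices leaves every outcome unchanged.
Holding the reachable choices fixed and varying the unreachable ones freely already gives 3 × 2 = 6 equivalent strategies.
No other strategy reproduces this row, so those 6 are the full class: h/b/D/Lo, h/b/D/Mid, h/b/B/Lo, h/b/B/Mid, h/b/C/Lo, h/b/C/Mid.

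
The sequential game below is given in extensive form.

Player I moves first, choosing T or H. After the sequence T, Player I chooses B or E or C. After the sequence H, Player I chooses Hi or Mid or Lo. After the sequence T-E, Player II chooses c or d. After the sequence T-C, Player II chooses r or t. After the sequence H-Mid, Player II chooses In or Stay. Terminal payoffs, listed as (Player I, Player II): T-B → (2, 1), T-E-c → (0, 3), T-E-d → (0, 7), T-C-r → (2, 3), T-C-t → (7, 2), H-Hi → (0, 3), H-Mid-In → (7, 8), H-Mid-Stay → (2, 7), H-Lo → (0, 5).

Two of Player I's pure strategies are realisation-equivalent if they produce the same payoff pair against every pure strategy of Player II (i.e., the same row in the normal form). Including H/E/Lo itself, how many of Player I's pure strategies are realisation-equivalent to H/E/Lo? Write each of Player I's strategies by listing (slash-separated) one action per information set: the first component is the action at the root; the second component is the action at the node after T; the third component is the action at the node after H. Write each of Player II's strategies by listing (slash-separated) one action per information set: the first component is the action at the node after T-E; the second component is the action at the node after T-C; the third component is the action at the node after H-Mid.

3

Row for H/E/Lo (columns c/r/In, c/r/Stay, c/t/In, c/t/Stay, d/r/In, d/r/Stay, d/t/In, d/t/Stay): (0,5) (0,5) (0,5) (0,5) (0,5) (0,5) (0,5) (0,5).
Under H/E/Lo, Player I's choice at the node after T can never be reached regardless of what Player II does, so varying those choices leaves every outcome unchanged.
Holding the reachable choices fixed and varying the unreachable one freely already gives 3 equivalent strategies.
No other strategy reproduces this row, so those 3 are the full class: H/B/Lo, H/E/Lo, H/C/Lo.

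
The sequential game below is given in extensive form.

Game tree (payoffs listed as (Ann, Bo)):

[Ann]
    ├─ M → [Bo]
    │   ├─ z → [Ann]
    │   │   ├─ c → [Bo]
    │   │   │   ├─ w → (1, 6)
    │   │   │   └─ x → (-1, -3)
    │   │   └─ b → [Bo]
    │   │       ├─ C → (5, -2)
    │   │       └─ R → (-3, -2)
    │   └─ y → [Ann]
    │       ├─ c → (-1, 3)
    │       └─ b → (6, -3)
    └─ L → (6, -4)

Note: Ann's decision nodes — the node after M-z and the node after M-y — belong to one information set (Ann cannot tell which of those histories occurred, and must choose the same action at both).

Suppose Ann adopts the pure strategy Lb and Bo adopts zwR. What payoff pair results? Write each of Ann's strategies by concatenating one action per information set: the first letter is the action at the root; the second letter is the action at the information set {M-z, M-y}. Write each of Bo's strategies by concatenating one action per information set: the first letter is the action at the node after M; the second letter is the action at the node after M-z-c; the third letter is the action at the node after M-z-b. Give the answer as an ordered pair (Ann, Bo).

(6, -4)

Trace the play path from the root:
  Ann plays L
→ terminal payoff (6, -4).
(Ann's choice at the information set {M-z, M-y} is never reached on this path, so it doesn't affect the outcome.)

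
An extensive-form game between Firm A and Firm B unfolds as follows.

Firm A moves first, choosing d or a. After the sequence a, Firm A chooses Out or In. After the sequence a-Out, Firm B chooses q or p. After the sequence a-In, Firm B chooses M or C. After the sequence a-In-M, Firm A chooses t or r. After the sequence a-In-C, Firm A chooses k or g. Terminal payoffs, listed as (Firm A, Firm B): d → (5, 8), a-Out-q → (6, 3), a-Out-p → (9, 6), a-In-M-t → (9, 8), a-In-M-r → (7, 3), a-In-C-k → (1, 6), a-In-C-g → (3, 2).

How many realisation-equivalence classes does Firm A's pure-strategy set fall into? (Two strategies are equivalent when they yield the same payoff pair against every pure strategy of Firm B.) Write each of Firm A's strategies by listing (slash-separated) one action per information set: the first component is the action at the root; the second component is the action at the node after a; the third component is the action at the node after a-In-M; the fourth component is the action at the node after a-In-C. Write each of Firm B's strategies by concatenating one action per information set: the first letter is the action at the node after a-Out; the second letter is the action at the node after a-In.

6

Firm A has 16 pure strategies: d/Out/t/k, d/Out/t/g, d/Out/r/k, d/Out/r/g, d/In/t/k, d/In/t/g, d/In/r/k, d/In/r/g, a/Out/t/k, a/Out/t/g, a/Out/r/k, a/Out/r/g, a/In/t/k, a/In/t/g, a/In/r/k, a/In/r/g. Columns: qM, qC, pM, pC.
{d/Out/t/k, d/Out/t/g, d/Out/r/k, d/Out/r/g, d/In/t/k, d/In/t/g, d/In/r/k, d/In/r/g} → row (5,8) (5,8) (5,8) (5,8)
{a/Out/t/k, a/Out/t/g, a/Out/r/k, a/Out/r/g} → row (6,3) (6,3) (9,6) (9,6)
{a/In/t/k} → row (9,8) (1,6) (9,8) (1,6)
{a/In/t/g} → row (9,8) (3,2) (9,8) (3,2)
{a/In/r/k} → row (7,3) (1,6) (7,3) (1,6)
{a/In/r/g} → row (7,3) (3,2) (7,3) (3,2)
That's 6 distinct rows out of 16 strategies.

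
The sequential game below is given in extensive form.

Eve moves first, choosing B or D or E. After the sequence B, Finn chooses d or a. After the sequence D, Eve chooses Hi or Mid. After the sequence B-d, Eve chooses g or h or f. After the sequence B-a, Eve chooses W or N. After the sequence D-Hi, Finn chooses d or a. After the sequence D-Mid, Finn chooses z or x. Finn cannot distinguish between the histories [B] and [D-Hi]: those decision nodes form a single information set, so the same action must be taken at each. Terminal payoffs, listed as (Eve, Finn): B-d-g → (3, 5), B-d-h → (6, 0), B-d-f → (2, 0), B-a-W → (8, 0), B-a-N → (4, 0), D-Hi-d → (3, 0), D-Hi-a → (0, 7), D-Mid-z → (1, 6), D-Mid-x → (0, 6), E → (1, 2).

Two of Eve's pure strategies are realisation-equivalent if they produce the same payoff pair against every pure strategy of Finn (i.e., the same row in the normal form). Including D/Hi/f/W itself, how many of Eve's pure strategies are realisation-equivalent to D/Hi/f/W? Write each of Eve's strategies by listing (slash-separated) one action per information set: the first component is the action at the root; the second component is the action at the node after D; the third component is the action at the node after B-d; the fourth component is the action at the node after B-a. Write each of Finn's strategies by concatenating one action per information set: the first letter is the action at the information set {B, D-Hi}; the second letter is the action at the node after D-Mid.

6

Row for D/Hi/f/W (columns dz, dx, az, ax): (3,0) (3,0) (0,7) (0,7).
Under D/Hi/f/W, Eve's choice at the node after B-d and at the node after B-a can never be reached regardless of what Finn does, so varying those choices leaves every outcome unchanged.
Holding the reachable choices fixed and varying the unreachable ones freely already gives 3 × 2 = 6 equivalent strategies.
No other strategy reproduces this row, so those 6 are the full class: D/Hi/g/W, D/Hi/g/N, D/Hi/h/W, D/Hi/h/N, D/Hi/f/W, D/Hi/f/N.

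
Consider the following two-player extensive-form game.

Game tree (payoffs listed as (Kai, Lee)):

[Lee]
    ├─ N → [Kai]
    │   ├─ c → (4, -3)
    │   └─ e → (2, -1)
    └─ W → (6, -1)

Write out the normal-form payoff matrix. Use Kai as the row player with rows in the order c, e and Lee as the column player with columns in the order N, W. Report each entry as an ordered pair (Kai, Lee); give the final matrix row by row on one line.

Row c: N→(4,-3), W→(6,-1)
Row e: N→(2,-1), W→(6,-1)

c: (4,-3) (6,-1) | e: (2,-1) (6,-1)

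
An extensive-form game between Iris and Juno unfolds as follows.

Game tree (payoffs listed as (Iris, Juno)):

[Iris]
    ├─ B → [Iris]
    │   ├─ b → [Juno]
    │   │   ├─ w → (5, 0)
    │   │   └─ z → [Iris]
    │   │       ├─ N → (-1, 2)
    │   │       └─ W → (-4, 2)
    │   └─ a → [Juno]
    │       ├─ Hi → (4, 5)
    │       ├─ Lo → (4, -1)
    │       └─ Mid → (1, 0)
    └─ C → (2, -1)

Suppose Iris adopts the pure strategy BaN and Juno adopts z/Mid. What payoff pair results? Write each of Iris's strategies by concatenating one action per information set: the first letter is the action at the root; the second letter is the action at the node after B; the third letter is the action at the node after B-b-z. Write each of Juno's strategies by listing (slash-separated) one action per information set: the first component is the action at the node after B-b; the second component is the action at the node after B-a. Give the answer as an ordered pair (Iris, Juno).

Trace the play path from the root:
  Iris plays B
  Iris plays a at [B]
  Juno plays Mid at [B-a]
→ terminal payoff (1, 0).
(Iris's choice at the node after B-b-z is never reached on this path, so it doesn't affect the outcome.)

(1, 0)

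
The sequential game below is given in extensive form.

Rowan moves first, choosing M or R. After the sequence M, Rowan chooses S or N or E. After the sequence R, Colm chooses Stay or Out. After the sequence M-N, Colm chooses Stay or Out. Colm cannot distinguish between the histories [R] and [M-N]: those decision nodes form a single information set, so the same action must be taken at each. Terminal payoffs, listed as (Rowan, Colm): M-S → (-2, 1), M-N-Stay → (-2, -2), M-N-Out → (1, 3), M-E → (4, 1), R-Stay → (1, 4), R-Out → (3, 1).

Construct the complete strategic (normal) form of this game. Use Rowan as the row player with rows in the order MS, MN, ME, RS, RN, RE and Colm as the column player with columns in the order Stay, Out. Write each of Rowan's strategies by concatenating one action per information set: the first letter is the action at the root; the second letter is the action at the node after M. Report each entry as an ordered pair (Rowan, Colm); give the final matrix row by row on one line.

MS: (-2,1) (-2,1) | MN: (-2,-2) (1,3) | ME: (4,1) (4,1) | RS: (1,4) (3,1) | RN: (1,4) (3,1) | RE: (1,4) (3,1)

         Stay      Out
  MS   (-2,1)   (-2,1)
  MN  (-2,-2)    (1,3)
  ME    (4,1)    (4,1)
  RS    (1,4)    (3,1)
  RN    (1,4)    (3,1)
  RE    (1,4)    (3,1)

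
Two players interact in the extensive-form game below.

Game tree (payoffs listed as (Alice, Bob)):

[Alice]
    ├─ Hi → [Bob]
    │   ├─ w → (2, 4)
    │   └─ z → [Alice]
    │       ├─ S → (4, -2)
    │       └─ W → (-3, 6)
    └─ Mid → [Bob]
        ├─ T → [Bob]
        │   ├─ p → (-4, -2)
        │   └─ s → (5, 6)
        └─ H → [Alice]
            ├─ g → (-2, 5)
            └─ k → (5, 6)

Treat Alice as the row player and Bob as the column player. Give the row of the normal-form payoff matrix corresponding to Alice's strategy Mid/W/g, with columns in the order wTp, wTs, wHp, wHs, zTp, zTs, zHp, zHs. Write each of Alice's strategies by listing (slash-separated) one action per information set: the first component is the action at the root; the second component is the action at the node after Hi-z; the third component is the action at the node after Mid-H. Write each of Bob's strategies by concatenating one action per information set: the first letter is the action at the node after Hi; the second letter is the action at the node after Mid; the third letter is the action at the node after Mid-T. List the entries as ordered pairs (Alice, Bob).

(-4,-2) (5,6) (-2,5) (-2,5) (-4,-2) (5,6) (-2,5) (-2,5)

vs wTp: Alice plays Mid → Bob plays T at [Mid] → Bob plays p at [Mid-T] → (-4, -2)
vs wTs: Alice plays Mid → Bob plays T at [Mid] → Bob plays s at [Mid-T] → (5, 6)
vs wHp: Alice plays Mid → Bob plays H at [Mid] → Alice plays g at [Mid-H] → (-2, 5)
vs wHs: Alice plays Mid → Bob plays H at [Mid] → Alice plays g at [Mid-H] → (-2, 5)
vs zTp: Alice plays Mid → Bob plays T at [Mid] → Bob plays p at [Mid-T] → (-4, -2)
vs zTs: Alice plays Mid → Bob plays T at [Mid] → Bob plays s at [Mid-T] → (5, 6)
vs zHp: Alice plays Mid → Bob plays H at [Mid] → Alice plays g at [Mid-H] → (-2, 5)
vs zHs: Alice plays Mid → Bob plays H at [Mid] → Alice plays g at [Mid-H] → (-2, 5)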